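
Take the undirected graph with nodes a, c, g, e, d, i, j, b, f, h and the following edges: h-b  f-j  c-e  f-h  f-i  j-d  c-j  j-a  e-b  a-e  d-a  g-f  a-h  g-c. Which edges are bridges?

The edges on the cycle g-c-e-b-h-f-g are not bridges since each lies on that cycle.
But removing i-f disconnects i from f — this is a bridge.

f-i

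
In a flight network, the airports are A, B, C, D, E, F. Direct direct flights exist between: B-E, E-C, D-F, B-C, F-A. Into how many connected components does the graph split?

2

Starting from A we can reach A, D, F. That is one component of size 3.
Starting from B we can reach B, C, E. That is one component of size 3.
Total: 2 components.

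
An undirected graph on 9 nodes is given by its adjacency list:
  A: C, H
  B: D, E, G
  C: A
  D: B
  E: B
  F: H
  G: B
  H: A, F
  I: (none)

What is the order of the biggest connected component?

4

I is isolated — a component by itself.
Starting from B we can reach B, D, E, G. That is one component of size 4.
Starting from A we can reach A, C, F, H. That is one component of size 4.
The largest has 4 vertices.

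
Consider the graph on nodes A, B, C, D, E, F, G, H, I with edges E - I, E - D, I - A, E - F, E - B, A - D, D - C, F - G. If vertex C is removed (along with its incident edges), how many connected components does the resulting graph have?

2

With C gone, the remaining components are: {H}; {A, B, D, E, F, G, I}.
That is 2 components.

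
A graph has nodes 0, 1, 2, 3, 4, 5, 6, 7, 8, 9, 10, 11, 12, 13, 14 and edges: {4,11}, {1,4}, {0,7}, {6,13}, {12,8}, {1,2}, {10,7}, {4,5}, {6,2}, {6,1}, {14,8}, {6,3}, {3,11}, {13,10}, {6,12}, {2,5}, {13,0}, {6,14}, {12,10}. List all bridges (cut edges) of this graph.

The edges on the cycle 6-1-2-6 are not bridges since each lies on that cycle.
Every edge lies on some cycle, so there are no bridges.

none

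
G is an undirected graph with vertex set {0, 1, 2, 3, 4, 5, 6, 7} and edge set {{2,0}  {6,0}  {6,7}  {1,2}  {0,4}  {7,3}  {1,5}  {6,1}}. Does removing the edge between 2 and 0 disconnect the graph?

After removing 2-0, the path 2-1-6-0 still connects them, so the edge is not a bridge.

No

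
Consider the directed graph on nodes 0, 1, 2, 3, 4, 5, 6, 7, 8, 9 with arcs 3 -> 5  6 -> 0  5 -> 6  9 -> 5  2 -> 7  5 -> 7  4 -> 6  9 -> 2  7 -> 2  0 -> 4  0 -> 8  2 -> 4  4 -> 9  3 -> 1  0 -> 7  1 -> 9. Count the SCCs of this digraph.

{0, 2, 4, 5, 6, 7, 9} are all mutually reachable — one SCC of size 7.
{1} is an SCC by itself.
{3} is an SCC by itself.
{8} is an SCC by itself.
That gives 4 strongly connected components.

4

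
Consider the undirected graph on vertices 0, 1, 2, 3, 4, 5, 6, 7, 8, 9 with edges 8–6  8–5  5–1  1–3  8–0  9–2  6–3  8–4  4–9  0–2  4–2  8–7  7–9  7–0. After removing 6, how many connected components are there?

With 6 gone, the remaining components are: {0, 1, 2, 3, 4, 5, 7, 8, 9}.
That is 1 component.

1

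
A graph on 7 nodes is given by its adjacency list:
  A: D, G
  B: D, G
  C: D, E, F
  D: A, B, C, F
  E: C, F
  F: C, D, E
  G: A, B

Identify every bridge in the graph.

none

The edges on the cycle D-A-G-B-D are not bridges since each lies on that cycle.
Every edge lies on some cycle, so there are no bridges.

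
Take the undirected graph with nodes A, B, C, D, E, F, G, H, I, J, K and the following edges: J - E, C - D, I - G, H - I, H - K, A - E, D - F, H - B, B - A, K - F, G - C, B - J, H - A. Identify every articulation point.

Removing H increases the component count from 1 to 2, so H is a cut vertex.
By contrast removing A leaves 1 component; it is not a cut vertex. No other vertex is a cut vertex either.

H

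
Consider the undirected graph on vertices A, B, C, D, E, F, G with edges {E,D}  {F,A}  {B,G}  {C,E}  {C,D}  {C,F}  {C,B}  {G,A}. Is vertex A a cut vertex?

No

Deleting A leaves 1 component (was 1) (its neighbors F, G remain connected to each other), so A is not a cut vertex.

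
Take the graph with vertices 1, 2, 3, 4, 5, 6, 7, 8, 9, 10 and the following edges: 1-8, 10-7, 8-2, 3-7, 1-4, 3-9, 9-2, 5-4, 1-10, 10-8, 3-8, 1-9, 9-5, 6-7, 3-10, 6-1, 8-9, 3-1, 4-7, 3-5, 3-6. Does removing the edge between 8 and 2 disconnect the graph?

After removing 8-2, the path 8-9-2 still connects them, so the edge is not a bridge.

No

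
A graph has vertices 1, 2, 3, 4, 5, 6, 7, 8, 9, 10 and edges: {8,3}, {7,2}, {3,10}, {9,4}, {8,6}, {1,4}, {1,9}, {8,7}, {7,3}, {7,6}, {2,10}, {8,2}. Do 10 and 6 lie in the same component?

Yes

From 10 we can reach 2, 3, 6, 7, 8, 10, which includes 6.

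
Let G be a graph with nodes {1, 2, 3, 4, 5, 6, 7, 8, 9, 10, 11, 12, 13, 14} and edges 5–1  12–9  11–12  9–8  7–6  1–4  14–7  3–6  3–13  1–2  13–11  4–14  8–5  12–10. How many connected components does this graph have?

1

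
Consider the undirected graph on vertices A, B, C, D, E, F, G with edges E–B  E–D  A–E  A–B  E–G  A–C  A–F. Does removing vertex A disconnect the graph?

Deleting A raises the number of components from 1 to 3, so A is a cut vertex.

Yes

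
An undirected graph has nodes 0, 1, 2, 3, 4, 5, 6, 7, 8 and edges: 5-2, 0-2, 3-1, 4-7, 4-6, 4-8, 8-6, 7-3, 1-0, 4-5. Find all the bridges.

none

The edges on the cycle 4-8-6-4 are not bridges since each lies on that cycle.
Every edge lies on some cycle, so there are no bridges.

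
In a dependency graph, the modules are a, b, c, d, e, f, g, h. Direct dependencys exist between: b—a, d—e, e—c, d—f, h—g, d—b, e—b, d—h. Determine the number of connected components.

Starting from a we can reach a, b, c, d, e, f, g, h. That is one component of size 8.
Total: 1 component.

1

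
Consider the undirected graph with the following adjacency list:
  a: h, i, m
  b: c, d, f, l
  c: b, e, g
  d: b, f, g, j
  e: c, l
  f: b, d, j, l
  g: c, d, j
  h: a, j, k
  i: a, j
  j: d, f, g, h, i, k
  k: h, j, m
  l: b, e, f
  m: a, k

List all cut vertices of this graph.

j

Removing j increases the component count from 1 to 2, so j is a cut vertex.
By contrast removing k leaves 1 component; it is not a cut vertex. No other vertex is a cut vertex either.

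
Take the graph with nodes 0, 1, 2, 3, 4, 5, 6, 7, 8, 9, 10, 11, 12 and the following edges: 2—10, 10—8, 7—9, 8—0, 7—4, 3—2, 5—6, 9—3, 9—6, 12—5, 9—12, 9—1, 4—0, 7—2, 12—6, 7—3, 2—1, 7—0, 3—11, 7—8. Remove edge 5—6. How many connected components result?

1

5 and 6 are still connected via 5-12-6, so the component count stays at 1.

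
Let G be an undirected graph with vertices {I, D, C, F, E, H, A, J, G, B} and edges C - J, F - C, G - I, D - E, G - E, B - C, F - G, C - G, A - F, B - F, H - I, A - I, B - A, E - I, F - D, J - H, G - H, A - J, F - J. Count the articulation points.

Removing G, for instance, still leaves 1 component. No single vertex removal increases the component count — the graph has no articulation points.

0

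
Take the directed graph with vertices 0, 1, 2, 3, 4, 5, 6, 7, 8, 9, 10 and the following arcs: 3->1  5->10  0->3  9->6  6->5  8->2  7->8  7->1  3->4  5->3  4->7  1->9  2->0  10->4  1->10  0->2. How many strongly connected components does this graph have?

{0, 1, 2, 3, 4, 5, 6, 7, 8, 9, 10} are all mutually reachable — one SCC of size 11.
That gives 1 strongly connected component.

1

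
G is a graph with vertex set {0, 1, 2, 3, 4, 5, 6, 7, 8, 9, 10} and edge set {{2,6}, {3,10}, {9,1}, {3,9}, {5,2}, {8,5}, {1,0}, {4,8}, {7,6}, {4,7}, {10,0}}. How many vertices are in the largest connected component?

Starting from 0 we can reach 0, 1, 3, 9, 10. That is one component of size 5.
Starting from 2 we can reach 2, 4, 5, 6, 7, 8. That is one component of size 6.
The largest has 6 vertices.

6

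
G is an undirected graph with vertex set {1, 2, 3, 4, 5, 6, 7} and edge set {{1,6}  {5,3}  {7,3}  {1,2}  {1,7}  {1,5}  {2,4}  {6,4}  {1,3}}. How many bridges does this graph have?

The edges on the cycle 1-5-3-1 are not bridges since each lies on that cycle.
Every edge lies on some cycle, so there are no bridges.

0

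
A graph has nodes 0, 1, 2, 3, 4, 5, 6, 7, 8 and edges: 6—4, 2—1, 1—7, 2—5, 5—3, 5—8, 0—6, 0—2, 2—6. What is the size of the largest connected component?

Starting from 0 we can reach 0, 1, 2, 3, 4, 5, 6, 7, 8. That is one component of size 9.
The largest has 9 vertices.

9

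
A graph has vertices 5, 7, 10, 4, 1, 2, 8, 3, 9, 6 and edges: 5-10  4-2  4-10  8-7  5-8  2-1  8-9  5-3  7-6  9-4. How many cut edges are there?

The edges on the cycle 5-8-9-4-10-5 are not bridges since each lies on that cycle.
But removing 5-3 disconnects 5 from 3; removing 7-6 disconnects 7 from 6; removing 7-8 disconnects 7 from 8; removing 4-2 disconnects 4 from 2 — these are bridges.
In total 5 edges are bridges.

5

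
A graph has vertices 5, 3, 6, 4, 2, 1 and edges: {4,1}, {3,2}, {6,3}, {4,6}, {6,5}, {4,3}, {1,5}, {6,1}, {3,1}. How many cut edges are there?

1

The edges on the cycle 4-6-3-4 are not bridges since each lies on that cycle.
But removing 3—2 disconnects 3 from 2 — this is a bridge.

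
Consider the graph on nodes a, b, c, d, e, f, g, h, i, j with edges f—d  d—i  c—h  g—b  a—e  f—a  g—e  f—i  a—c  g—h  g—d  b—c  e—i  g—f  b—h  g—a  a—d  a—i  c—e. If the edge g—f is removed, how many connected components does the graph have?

2

g and f are still connected via g-d-f, so the component count stays at 2.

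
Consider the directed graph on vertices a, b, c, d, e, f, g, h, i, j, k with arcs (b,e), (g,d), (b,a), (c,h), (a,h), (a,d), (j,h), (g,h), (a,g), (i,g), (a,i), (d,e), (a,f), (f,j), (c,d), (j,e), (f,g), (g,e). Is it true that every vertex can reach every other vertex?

No

There is no directed path from k to c, so the graph is not strongly connected.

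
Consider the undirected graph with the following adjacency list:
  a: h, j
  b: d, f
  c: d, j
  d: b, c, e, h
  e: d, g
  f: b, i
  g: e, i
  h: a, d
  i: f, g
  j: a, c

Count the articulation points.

1

Removing d increases the component count from 1 to 2, so d is a cut vertex.
By contrast removing f leaves 1 component; it is not a cut vertex. No other vertex is a cut vertex either.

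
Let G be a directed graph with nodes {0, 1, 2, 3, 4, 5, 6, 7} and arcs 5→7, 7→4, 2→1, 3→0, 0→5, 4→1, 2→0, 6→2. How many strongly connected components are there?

{3} is an SCC by itself.
{4} is an SCC by itself.
{7} is an SCC by itself.
{0} is an SCC by itself.
{5} is an SCC by itself.
(and 3 more singleton SCCs)
That gives 8 strongly connected components.

8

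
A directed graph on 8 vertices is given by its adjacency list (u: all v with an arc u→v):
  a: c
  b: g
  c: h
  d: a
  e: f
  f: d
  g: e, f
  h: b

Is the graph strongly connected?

Yes

From h we can reach every vertex (a, b, c, d, e, f, g, h), and every vertex can reach h (a, b, c, d, e, f, g, h). So the whole graph is one strongly connected component.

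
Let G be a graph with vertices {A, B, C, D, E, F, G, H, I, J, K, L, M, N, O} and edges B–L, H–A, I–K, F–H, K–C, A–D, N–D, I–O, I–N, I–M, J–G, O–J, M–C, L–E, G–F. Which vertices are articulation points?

Removing I increases the component count from 2 to 3, so I is a cut vertex.
Removing L increases the component count from 2 to 3, so L is a cut vertex.
By contrast removing F leaves 2 components; it is not a cut vertex. No other vertex is a cut vertex either.

I, L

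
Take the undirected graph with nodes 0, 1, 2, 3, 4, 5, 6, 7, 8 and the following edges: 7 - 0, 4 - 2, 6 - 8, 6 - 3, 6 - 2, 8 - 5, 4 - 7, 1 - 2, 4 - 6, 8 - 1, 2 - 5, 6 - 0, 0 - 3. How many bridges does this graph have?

The edges on the cycle 6-8-1-2-6 are not bridges since each lies on that cycle.
Every edge lies on some cycle, so there are no bridges.

0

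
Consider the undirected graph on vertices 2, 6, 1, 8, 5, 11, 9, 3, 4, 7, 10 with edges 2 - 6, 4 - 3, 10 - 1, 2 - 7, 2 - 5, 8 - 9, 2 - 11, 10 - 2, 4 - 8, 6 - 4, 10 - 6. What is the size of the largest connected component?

Starting from 1 we can reach 1, 2, 3, 4, 5, 6, 7, 8, 9, 10, 11. That is one component of size 11.
The largest has 11 vertices.

11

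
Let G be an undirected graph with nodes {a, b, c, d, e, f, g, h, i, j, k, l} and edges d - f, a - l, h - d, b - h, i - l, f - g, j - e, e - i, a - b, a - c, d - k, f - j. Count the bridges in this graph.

The edges on the cycle a-b-h-d-f-j-e-i-l-a are not bridges since each lies on that cycle.
But removing g - f disconnects g from f; removing k - d disconnects k from d; removing a - c disconnects a from c — these are bridges.
That makes 3 bridges.

3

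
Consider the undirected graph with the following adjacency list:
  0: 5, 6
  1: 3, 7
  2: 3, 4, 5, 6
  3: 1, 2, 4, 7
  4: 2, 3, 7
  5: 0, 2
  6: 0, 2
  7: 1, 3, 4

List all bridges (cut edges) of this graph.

none

The edges on the cycle 3-1-7-3 are not bridges since each lies on that cycle.
Every edge lies on some cycle, so there are no bridges.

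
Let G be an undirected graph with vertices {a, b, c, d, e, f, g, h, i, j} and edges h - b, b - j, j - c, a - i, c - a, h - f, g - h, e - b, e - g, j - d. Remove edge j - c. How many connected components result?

2

Before removal there is 1 component.
j - c is a bridge — removing it separates j's side from c's side.
After removal: 2 components.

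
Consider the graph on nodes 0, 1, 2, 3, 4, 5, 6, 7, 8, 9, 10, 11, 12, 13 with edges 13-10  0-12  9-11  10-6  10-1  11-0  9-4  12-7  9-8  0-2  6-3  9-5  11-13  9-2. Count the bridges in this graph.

The edges on the cycle 9-11-0-2-9 are not bridges since each lies on that cycle.
But removing 9-8 disconnects 9 from 8; removing 11-13 disconnects 11 from 13; removing 9-5 disconnects 9 from 5; removing 10-6 disconnects 10 from 6 — these are bridges.
In total 10 edges are bridges.

10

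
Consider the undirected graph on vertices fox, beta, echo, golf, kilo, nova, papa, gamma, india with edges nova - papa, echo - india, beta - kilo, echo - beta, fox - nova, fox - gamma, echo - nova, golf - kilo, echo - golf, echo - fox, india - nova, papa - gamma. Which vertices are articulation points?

echo

Removing echo increases the component count from 1 to 2, so echo is a cut vertex.
By contrast removing golf leaves 1 component; it is not a cut vertex. No other vertex is a cut vertex either.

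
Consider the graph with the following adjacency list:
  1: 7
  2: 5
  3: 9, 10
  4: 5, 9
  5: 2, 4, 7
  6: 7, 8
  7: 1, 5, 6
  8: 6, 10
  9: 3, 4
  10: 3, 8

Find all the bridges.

The edges on the cycle 7-6-8-10-3-9-4-5-7 are not bridges since each lies on that cycle.
But removing 2-5 disconnects 2 from 5; removing 7-1 disconnects 7 from 1 — these are bridges.

1-7, 2-5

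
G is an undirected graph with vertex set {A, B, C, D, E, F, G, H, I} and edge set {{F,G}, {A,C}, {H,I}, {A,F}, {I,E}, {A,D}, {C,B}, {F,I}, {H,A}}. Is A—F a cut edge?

No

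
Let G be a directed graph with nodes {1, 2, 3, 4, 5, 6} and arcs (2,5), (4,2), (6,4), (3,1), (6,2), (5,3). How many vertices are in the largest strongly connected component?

1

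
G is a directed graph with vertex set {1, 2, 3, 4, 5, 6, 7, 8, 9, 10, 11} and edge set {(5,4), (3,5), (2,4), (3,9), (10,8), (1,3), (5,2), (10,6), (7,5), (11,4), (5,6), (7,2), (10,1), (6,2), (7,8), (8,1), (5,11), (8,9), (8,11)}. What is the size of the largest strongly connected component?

1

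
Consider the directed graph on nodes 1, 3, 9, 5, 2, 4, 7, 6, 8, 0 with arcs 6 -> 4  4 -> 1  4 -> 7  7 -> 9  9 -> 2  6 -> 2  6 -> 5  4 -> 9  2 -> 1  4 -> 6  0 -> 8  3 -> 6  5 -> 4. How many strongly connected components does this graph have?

{4, 5, 6} are all mutually reachable — one SCC of size 3.
{0} is an SCC by itself.
{9} is an SCC by itself.
{7} is an SCC by itself.
{8} is an SCC by itself.
(and 3 more singleton SCCs)
That gives 8 strongly connected components.

8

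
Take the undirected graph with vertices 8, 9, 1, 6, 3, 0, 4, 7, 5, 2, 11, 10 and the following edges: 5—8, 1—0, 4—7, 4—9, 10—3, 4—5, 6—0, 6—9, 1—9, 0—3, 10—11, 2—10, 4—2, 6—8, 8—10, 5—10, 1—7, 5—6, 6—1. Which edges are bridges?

10-11

The edges on the cycle 4-2-10-5-4 are not bridges since each lies on that cycle.
But removing 10—11 disconnects 10 from 11 — this is a bridge.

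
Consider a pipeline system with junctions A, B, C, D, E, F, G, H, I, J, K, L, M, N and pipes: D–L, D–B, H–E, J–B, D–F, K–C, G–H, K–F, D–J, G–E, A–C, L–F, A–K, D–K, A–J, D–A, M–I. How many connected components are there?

4

N is isolated — a component by itself.
Starting from I we can reach I, M. That is one component of size 2.
Starting from E we can reach E, G, H. That is one component of size 3.
Starting from A we can reach A, B, C, D, F, J, K, L. That is one component of size 8.
Total: 4 components.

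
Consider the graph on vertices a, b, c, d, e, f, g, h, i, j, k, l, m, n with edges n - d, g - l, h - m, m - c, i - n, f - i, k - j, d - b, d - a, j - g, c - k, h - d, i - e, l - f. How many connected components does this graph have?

1

Starting from a we can reach a, b, c, d, e, f, g, h, i, j, k, l, m, n. That is one component of size 14.
Total: 1 component.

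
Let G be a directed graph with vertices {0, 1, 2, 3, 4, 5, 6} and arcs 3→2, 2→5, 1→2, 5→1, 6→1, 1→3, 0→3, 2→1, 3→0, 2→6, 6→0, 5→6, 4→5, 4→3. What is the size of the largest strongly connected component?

{0, 1, 2, 3, 5, 6} are all mutually reachable — one SCC of size 6.
{4} is an SCC by itself.
The largest has 6 vertices.

6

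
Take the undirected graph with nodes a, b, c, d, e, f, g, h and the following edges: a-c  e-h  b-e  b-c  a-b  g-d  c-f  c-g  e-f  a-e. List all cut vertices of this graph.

Removing c increases the component count from 1 to 2, so c is a cut vertex.
Removing e increases the component count from 1 to 2, so e is a cut vertex.
Removing g increases the component count from 1 to 2, so g is a cut vertex.
By contrast removing a leaves 1 component; it is not a cut vertex. No other vertex is a cut vertex either.

c, e, g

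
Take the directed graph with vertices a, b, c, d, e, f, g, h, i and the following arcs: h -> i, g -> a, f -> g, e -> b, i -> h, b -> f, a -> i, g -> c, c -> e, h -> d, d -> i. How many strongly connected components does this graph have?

{b, c, e, f, g} are all mutually reachable — one SCC of size 5.
{d, h, i} are all mutually reachable — one SCC of size 3.
{a} is an SCC by itself.
That gives 3 strongly connected components.

3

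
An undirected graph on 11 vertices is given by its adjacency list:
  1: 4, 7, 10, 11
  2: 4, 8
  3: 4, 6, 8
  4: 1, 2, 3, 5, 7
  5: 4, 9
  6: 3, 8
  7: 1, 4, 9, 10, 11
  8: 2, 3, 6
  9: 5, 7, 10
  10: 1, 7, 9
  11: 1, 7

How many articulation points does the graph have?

1

Removing 4 increases the component count from 1 to 2, so 4 is a cut vertex.
By contrast removing 5 leaves 1 component; it is not a cut vertex. No other vertex is a cut vertex either.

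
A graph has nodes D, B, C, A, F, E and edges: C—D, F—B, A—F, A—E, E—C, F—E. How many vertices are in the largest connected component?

6

Starting from A we can reach A, B, C, D, E, F. That is one component of size 6.
The largest has 6 vertices.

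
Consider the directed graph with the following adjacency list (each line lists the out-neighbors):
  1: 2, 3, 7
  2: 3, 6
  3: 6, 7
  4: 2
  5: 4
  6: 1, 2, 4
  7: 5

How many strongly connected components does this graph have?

1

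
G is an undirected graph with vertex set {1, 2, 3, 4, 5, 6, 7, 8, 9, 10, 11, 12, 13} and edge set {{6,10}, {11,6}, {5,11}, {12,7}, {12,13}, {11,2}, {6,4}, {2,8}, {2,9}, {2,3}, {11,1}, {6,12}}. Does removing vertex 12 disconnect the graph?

Yes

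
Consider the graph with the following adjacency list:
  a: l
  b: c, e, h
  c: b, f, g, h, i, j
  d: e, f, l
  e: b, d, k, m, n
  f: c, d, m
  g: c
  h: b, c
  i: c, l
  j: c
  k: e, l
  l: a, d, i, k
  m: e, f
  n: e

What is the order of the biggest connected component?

Starting from a we can reach a, b, c, d, e, f, g, h, i, j, k, l, m, n. That is one component of size 14.
The largest has 14 vertices.

14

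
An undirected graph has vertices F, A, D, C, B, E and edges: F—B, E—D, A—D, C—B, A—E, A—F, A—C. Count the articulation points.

1

Removing A increases the component count from 1 to 2, so A is a cut vertex.
By contrast removing C leaves 1 component; it is not a cut vertex. No other vertex is a cut vertex either.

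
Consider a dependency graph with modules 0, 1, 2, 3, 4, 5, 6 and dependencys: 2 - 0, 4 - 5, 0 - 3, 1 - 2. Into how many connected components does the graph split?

6 is isolated — a component by itself.
Starting from 4 we can reach 4, 5. That is one component of size 2.
Starting from 0 we can reach 0, 1, 2, 3. That is one component of size 4.
Total: 3 components.

3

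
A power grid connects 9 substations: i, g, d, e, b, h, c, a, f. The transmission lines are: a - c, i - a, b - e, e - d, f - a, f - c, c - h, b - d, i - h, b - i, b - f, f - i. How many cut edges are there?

0

The edges on the cycle b-e-d-b are not bridges since each lies on that cycle.
Every edge lies on some cycle, so there are no bridges.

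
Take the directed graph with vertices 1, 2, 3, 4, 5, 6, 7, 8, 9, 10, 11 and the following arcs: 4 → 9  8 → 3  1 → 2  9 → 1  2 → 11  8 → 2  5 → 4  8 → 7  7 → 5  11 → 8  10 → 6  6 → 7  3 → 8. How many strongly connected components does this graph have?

3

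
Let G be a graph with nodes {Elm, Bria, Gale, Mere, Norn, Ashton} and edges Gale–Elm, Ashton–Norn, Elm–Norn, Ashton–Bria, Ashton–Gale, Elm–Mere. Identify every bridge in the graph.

Ashton-Bria, Elm-Mere

The edges on the cycle Ashton-Gale-Elm-Norn-Ashton are not bridges since each lies on that cycle.
But removing Elm–Mere disconnects Elm from Mere; removing Ashton–Bria disconnects Ashton from Bria — these are bridges.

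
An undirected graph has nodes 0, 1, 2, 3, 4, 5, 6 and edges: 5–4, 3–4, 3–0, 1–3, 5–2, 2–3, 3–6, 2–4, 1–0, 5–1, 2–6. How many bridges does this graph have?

0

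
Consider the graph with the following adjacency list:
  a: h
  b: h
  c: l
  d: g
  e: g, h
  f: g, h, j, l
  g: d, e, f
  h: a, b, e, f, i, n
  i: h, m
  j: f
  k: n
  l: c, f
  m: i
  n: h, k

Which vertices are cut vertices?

f, g, h, i, l, n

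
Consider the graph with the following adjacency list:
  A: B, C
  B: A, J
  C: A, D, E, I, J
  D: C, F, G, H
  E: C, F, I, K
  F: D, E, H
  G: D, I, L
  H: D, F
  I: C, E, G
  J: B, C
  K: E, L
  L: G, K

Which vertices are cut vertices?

Removing C increases the component count from 1 to 2, so C is a cut vertex.
By contrast removing K leaves 1 component; it is not a cut vertex. No other vertex is a cut vertex either.

C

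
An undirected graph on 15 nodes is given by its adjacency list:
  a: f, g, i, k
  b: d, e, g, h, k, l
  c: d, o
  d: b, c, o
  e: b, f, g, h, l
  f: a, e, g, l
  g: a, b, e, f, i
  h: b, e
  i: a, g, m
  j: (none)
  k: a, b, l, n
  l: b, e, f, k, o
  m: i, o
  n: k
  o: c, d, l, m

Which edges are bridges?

k-n

The edges on the cycle e-b-k-a-i-g-e are not bridges since each lies on that cycle.
But removing n-k disconnects n from k — this is a bridge.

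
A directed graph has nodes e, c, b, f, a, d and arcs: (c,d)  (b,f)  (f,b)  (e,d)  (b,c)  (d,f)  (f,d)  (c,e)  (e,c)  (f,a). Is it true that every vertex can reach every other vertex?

There is no directed path from a to f, so the graph is not strongly connected.

No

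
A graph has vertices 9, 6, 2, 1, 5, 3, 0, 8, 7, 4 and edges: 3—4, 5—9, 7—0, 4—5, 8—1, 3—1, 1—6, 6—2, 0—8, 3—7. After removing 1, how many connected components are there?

2

With 1 gone, the remaining components are: {2, 6}; {0, 3, 4, 5, 7, 8, 9}.
That is 2 components.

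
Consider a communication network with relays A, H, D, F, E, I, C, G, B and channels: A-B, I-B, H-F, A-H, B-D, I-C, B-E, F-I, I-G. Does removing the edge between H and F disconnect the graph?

After removing H-F, the path H-A-B-I-F still connects them, so the edge is not a bridge.

No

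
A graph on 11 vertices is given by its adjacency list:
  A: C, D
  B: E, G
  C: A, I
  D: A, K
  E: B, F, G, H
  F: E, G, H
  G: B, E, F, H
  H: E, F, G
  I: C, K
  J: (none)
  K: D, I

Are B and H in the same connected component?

Yes

From B we can reach B, E, F, G, H, which includes H.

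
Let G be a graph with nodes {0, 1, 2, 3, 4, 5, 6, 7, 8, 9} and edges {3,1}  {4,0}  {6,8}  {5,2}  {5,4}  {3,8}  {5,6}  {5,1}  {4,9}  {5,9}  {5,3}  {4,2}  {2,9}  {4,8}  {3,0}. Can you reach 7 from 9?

The component containing 9 is {0, 1, 2, 3, 4, 5, 6, 8, 9}, and 7 is not in it.

No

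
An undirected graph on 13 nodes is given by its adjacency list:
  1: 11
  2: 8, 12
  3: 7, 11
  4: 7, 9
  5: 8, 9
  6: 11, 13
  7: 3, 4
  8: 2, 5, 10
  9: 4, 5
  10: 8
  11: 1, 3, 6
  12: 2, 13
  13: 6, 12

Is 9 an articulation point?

Deleting 9 leaves 1 component (was 1) (its neighbors 4, 5 remain connected to each other), so 9 is not a cut vertex.

No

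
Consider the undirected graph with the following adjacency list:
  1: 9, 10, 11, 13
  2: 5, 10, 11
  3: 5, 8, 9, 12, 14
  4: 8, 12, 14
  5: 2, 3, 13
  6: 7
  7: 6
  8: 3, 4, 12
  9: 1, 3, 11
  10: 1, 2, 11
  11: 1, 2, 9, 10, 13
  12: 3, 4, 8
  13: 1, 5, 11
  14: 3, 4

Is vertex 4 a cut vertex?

Deleting 4 leaves 2 components (was 2), so 4 is not a cut vertex.

No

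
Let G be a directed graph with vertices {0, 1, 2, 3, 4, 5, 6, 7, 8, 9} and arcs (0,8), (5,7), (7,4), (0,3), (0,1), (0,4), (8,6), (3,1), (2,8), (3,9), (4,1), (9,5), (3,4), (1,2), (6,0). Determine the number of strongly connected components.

{0, 1, 2, 3, 4, 5, 6, 7, 8, 9} are all mutually reachable — one SCC of size 10.
That gives 1 strongly connected component.

1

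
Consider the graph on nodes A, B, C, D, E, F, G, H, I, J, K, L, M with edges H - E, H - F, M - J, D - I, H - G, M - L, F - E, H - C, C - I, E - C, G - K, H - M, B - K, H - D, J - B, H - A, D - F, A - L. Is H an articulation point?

Deleting H raises the number of components from 1 to 2, so H is a cut vertex.

Yes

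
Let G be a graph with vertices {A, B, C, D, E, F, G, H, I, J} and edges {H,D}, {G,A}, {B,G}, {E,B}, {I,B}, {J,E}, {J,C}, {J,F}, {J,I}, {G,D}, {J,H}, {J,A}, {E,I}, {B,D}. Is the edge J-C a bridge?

Yes

Removing J-C leaves no path between J and C: the component count goes from 1 to 2. So it is a bridge.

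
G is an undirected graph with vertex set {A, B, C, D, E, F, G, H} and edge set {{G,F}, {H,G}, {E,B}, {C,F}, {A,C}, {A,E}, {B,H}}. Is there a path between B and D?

The component containing B is {A, B, C, E, F, G, H}, and D is not in it.

No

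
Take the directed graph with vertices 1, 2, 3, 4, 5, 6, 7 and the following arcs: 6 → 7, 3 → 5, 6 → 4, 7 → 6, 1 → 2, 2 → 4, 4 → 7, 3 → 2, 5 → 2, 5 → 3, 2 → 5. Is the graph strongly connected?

No

There is no directed path from 6 to 2, so the graph is not strongly connected.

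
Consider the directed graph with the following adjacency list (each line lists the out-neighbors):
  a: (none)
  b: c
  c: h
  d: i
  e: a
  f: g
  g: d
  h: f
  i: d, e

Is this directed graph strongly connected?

No

There is no directed path from c to b, so the graph is not strongly connected.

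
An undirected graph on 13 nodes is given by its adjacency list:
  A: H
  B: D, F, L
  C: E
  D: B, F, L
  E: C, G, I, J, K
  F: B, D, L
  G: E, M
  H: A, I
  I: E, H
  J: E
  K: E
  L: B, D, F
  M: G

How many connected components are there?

2

Starting from B we can reach B, D, F, L. That is one component of size 4.
Starting from A we can reach A, C, E, G, H, I, J, K, M. That is one component of size 9.
Total: 2 components.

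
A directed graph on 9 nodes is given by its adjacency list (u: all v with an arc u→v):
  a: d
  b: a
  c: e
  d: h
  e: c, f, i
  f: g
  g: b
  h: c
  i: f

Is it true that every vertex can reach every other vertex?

Yes

From i we can reach every vertex (a, b, c, d, e, f, g, h, i), and every vertex can reach i (a, b, c, d, e, f, g, h, i). So the whole graph is one strongly connected component.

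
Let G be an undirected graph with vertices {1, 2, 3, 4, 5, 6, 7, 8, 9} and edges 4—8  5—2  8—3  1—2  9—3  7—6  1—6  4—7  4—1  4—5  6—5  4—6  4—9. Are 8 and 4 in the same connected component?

From 8 we can reach 1, 2, 3, 4, 5, 6, 7, 8, 9, which includes 4.

Yes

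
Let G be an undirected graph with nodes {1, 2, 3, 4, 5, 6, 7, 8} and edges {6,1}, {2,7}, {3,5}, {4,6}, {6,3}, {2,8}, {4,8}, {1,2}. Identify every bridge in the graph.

2-7, 3-5, 3-6

The edges on the cycle 4-6-1-2-8-4 are not bridges since each lies on that cycle.
But removing 3–5 disconnects 3 from 5; removing 6–3 disconnects 6 from 3; removing 2–7 disconnects 2 from 7 — these are bridges.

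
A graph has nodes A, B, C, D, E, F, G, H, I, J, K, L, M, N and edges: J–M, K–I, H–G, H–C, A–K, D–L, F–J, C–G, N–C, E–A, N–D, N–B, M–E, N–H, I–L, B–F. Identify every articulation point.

Removing N increases the component count from 1 to 2, so N is a cut vertex.
By contrast removing H leaves 1 component; it is not a cut vertex. No other vertex is a cut vertex either.

N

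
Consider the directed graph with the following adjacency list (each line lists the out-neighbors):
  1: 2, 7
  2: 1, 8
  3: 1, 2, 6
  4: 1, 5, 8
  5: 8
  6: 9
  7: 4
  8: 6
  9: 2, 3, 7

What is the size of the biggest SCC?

9

{1, 2, 3, 4, 5, 6, 7, 8, 9} are all mutually reachable — one SCC of size 9.
The largest has 9 vertices.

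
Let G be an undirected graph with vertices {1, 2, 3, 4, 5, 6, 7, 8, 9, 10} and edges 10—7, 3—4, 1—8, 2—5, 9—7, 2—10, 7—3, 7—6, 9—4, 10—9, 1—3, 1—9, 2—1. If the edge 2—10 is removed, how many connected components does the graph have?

1

2 and 10 are still connected via 2-1-9-10, so the component count stays at 1.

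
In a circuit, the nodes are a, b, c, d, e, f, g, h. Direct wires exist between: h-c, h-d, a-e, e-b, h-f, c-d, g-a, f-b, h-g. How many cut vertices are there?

Removing h increases the component count from 1 to 2, so h is a cut vertex.
By contrast removing g leaves 1 component; it is not a cut vertex. No other vertex is a cut vertex either.

1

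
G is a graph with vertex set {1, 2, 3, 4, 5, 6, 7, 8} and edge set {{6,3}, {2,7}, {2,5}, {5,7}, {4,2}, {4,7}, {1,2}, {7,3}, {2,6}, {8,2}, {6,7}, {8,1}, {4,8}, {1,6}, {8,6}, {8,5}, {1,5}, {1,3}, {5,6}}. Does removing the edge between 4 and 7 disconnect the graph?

No

After removing 4—7, the path 4-2-7 still connects them, so the edge is not a bridge.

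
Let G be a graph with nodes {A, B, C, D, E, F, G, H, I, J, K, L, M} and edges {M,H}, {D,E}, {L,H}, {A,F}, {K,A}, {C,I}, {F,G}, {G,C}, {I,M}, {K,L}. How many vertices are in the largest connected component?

J is isolated — a component by itself.
B is isolated — a component by itself.
Starting from D we can reach D, E. That is one component of size 2.
Starting from A we can reach A, C, F, G, H, I, K, L, M. That is one component of size 9.
The largest has 9 vertices.

9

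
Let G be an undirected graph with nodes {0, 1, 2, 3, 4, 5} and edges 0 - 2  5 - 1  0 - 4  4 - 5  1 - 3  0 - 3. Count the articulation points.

1

Removing 0 increases the component count from 1 to 2, so 0 is a cut vertex.
By contrast removing 1 leaves 1 component; it is not a cut vertex. No other vertex is a cut vertex either.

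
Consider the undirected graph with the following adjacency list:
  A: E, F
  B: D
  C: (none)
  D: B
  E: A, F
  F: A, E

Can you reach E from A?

From A we can reach A, E, F, which includes E.

Yes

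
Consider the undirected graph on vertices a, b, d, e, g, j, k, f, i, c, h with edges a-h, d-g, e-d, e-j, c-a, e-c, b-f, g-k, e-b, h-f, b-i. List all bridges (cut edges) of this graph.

The edges on the cycle e-b-f-h-a-c-e are not bridges since each lies on that cycle.
But removing i-b disconnects i from b; removing d-g disconnects d from g; removing e-d disconnects e from d; removing e-j disconnects e from j — these are bridges.
In total 5 edges are bridges.

b-i, d-e, d-g, e-j, g-k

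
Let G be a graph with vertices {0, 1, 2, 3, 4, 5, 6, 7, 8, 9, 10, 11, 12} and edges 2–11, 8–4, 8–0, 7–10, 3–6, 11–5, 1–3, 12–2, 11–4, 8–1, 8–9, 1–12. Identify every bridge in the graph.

0-8, 1-3, 10-7, 11-5, 3-6, 8-9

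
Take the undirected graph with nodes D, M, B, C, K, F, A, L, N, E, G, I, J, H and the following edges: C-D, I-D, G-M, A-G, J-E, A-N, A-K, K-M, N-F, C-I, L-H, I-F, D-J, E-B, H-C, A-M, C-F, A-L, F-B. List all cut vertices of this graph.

Removing A increases the component count from 1 to 2, so A is a cut vertex.
By contrast removing G leaves 1 component; it is not a cut vertex. No other vertex is a cut vertex either.

A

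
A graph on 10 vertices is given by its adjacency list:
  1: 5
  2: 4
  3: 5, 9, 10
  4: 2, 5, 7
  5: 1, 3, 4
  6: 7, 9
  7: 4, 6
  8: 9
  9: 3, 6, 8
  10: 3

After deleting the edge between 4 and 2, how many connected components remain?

Before removal there is 1 component.
4-2 is a bridge — removing it separates 4's side from 2's side.
After removal: 2 components.

2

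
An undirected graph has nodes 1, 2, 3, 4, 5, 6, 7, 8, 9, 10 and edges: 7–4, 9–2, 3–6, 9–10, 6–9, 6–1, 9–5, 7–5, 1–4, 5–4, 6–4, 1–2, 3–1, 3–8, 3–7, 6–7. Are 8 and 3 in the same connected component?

Yes

From 8 we can reach 1, 2, 3, 4, 5, 6, 7, 8, 9, 10, which includes 3.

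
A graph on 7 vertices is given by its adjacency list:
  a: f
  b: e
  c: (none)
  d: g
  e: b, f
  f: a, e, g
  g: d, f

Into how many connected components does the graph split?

2

c is isolated — a component by itself.
Starting from a we can reach a, b, d, e, f, g. That is one component of size 6.
Total: 2 components.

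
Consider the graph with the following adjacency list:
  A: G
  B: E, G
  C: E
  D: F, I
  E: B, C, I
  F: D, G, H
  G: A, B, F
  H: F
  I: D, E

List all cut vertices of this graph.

Removing E increases the component count from 1 to 2, so E is a cut vertex.
Removing F increases the component count from 1 to 2, so F is a cut vertex.
Removing G increases the component count from 1 to 2, so G is a cut vertex.
By contrast removing H leaves 1 component; it is not a cut vertex. No other vertex is a cut vertex either.

E, F, G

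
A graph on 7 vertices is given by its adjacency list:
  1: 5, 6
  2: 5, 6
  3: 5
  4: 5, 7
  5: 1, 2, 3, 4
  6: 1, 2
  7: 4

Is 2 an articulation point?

Deleting 2 leaves 1 component (was 1) (its neighbors 5, 6 remain connected to each other), so 2 is not a cut vertex.

No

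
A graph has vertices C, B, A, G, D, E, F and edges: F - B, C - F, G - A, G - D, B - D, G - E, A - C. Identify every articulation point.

Removing G increases the component count from 1 to 2, so G is a cut vertex.
By contrast removing D leaves 1 component; it is not a cut vertex. No other vertex is a cut vertex either.

G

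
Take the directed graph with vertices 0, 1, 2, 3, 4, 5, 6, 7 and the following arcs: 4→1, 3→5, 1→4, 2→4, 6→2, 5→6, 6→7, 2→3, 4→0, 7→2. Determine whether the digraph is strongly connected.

There is no directed path from 1 to 2, so the graph is not strongly connected.

No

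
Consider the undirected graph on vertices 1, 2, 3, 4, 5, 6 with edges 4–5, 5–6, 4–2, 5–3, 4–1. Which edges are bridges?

1-4, 2-4, 3-5, 4-5, 5-6

removing 4–2 disconnects 4 from 2; removing 4–5 disconnects 4 from 5; removing 3–5 disconnects 3 from 5; removing 4–1 disconnects 4 from 1 — these are bridges.
In total 5 edges are bridges.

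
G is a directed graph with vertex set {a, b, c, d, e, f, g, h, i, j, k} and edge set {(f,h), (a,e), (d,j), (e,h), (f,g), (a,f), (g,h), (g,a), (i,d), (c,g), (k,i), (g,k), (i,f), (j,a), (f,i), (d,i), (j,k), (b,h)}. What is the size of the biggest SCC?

7

{a, d, f, g, i, j, k} are all mutually reachable — one SCC of size 7.
{b} is an SCC by itself.
{e} is an SCC by itself.
{c} is an SCC by itself.
{h} is an SCC by itself.
The largest has 7 vertices.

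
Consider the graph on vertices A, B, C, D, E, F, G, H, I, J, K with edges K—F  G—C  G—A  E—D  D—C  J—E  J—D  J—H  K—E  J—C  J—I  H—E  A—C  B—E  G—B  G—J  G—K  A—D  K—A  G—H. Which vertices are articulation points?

J, K

Removing J increases the component count from 1 to 2, so J is a cut vertex.
Removing K increases the component count from 1 to 2, so K is a cut vertex.
By contrast removing B leaves 1 component; it is not a cut vertex. No other vertex is a cut vertex either.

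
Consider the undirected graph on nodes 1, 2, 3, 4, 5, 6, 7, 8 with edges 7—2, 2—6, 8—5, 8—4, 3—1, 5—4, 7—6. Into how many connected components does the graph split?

Starting from 1 we can reach 1, 3. That is one component of size 2.
Starting from 4 we can reach 4, 5, 8. That is one component of size 3.
Starting from 2 we can reach 2, 6, 7. That is one component of size 3.
Total: 3 components.

3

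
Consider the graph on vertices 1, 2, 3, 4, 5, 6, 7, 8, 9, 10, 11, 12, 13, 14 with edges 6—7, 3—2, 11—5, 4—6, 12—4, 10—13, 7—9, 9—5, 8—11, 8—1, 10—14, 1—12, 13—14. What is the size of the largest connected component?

Starting from 2 we can reach 2, 3. That is one component of size 2.
Starting from 10 we can reach 10, 13, 14. That is one component of size 3.
Starting from 1 we can reach 1, 4, 5, 6, 7, 8, 9, 11, 12. That is one component of size 9.
The largest has 9 vertices.

9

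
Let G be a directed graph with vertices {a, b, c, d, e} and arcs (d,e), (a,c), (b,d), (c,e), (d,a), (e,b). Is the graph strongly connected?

Yes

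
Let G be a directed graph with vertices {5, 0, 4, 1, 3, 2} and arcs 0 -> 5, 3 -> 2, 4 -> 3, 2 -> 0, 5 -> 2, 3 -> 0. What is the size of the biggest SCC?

{0, 2, 5} are all mutually reachable — one SCC of size 3.
{4} is an SCC by itself.
{1} is an SCC by itself.
{3} is an SCC by itself.
The largest has 3 vertices.

3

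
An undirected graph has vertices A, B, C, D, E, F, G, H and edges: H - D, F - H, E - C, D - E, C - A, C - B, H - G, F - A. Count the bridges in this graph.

The edges on the cycle F-H-D-E-C-A-F are not bridges since each lies on that cycle.
But removing C - B disconnects C from B; removing H - G disconnects H from G — these are bridges.
That makes 2 bridges.

2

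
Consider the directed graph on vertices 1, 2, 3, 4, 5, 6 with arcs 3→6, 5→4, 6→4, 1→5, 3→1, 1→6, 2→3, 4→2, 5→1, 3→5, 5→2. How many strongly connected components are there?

1

{1, 2, 3, 4, 5, 6} are all mutually reachable — one SCC of size 6.
That gives 1 strongly connected component.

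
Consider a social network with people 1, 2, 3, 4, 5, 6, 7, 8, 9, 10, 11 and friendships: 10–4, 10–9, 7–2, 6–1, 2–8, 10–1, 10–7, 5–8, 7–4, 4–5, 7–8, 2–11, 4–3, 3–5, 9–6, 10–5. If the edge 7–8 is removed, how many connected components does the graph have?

1

7 and 8 are still connected via 7-2-8, so the component count stays at 1.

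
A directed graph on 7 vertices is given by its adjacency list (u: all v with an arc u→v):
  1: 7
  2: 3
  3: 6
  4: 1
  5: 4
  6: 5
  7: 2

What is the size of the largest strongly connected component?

{1, 2, 3, 4, 5, 6, 7} are all mutually reachable — one SCC of size 7.
The largest has 7 vertices.

7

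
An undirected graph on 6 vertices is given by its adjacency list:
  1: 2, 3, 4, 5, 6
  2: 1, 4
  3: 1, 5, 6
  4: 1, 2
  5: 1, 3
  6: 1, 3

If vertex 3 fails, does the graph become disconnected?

Deleting 3 leaves 1 component (was 1) (its neighbors 1, 5, 6 remain connected to each other), so 3 is not a cut vertex.

No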